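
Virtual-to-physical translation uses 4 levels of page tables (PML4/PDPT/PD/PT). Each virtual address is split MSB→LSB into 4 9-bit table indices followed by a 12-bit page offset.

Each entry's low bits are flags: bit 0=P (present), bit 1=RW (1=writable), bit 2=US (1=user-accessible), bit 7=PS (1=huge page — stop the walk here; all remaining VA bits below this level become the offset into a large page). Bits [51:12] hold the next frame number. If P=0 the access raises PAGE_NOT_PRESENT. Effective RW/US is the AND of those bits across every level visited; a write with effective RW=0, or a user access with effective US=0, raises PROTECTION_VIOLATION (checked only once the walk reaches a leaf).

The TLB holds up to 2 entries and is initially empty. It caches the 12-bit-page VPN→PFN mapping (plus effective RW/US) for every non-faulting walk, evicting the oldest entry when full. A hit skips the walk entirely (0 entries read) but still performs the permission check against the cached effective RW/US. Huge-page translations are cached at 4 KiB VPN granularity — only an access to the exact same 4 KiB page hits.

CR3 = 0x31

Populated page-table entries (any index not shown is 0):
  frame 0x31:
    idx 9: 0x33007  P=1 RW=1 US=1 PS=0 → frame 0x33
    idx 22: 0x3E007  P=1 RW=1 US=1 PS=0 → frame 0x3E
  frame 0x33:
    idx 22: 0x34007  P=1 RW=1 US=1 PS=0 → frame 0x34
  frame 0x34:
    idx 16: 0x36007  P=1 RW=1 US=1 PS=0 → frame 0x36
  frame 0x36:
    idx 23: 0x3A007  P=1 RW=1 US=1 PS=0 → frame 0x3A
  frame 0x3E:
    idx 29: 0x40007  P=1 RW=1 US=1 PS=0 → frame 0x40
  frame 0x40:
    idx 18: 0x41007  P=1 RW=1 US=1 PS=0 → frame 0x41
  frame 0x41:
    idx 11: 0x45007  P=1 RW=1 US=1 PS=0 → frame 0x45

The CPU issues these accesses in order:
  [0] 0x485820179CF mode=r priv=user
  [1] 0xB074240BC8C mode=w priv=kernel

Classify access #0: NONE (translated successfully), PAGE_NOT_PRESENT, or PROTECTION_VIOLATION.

Walk each access:
#0 VA=0x485820179CF (r,user):
  lvl0: tbl 0x31, slot 9 ⇒ 0x33007 (P1/RW1/US1/PS0)
  lvl1: tbl 0x33, slot 22 ⇒ 0x34007 (P1/RW1/US1/PS0)
  lvl2: tbl 0x34, slot 16 ⇒ 0x36007 (P1/RW1/US1/PS0)
  lvl3: tbl 0x36, slot 23 ⇒ 0x3A007 (P1/RW1/US1/PS0)
  → PA=0x3A9CF  (4 entries read)
#1 VA=0xB074240BC8C (w,kernel):
  lvl0: tbl 0x31, slot 22 ⇒ 0x3E007 (P1/RW1/US1/PS0)
  lvl1: tbl 0x3E, slot 29 ⇒ 0x40007 (P1/RW1/US1/PS0)
  lvl2: tbl 0x40, slot 18 ⇒ 0x41007 (P1/RW1/US1/PS0)
  lvl3: tbl 0x41, slot 11 ⇒ 0x45007 (P1/RW1/US1/PS0)
  → PA=0x45C8C  (4 entries read)

Access #0 fault: NONE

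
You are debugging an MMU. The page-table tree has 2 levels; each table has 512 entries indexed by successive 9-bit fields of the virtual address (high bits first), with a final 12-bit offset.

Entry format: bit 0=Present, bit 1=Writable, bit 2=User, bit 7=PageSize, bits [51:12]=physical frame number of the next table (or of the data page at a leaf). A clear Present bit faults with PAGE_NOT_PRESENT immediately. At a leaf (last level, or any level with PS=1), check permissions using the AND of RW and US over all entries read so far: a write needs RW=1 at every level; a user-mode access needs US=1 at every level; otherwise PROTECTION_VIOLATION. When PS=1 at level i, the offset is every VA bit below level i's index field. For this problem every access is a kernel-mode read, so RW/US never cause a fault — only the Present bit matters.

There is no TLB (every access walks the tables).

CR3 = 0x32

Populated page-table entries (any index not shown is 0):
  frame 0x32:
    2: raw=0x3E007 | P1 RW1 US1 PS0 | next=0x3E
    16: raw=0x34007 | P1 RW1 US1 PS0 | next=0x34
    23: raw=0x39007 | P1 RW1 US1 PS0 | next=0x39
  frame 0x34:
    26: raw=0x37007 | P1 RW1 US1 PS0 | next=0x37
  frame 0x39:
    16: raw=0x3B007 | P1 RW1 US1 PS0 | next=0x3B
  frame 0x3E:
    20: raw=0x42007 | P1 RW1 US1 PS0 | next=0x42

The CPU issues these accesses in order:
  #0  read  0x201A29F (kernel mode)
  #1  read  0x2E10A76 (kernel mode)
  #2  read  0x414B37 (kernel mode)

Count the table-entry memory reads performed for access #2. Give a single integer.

Walk each access:
#0 VA=0x201A29F (r,kernel):
  [0] read 0x32 idx=16: raw=0x34007 flags P=1 W=1 U=1 S=0
  [1] read 0x34 idx=26: raw=0x37007 flags P=1 W=1 U=1 S=0
  ⇒ phys 0x3729F  [2 reads]
#1 VA=0x2E10A76 (r,kernel):
  [0] read 0x32 idx=23: raw=0x39007 flags P=1 W=1 U=1 S=0
  [1] read 0x39 idx=16: raw=0x3B007 flags P=1 W=1 U=1 S=0
  ⇒ phys 0x3BA76  [2 reads]
#2 VA=0x414B37 (r,kernel):
  [0] read 0x32 idx=2: raw=0x3E007 flags P=1 W=1 U=1 S=0
  [1] read 0x3E idx=20: raw=0x42007 flags P=1 W=1 U=1 S=0
  ⇒ phys 0x42B37  [2 reads]

Entries read for #2: 2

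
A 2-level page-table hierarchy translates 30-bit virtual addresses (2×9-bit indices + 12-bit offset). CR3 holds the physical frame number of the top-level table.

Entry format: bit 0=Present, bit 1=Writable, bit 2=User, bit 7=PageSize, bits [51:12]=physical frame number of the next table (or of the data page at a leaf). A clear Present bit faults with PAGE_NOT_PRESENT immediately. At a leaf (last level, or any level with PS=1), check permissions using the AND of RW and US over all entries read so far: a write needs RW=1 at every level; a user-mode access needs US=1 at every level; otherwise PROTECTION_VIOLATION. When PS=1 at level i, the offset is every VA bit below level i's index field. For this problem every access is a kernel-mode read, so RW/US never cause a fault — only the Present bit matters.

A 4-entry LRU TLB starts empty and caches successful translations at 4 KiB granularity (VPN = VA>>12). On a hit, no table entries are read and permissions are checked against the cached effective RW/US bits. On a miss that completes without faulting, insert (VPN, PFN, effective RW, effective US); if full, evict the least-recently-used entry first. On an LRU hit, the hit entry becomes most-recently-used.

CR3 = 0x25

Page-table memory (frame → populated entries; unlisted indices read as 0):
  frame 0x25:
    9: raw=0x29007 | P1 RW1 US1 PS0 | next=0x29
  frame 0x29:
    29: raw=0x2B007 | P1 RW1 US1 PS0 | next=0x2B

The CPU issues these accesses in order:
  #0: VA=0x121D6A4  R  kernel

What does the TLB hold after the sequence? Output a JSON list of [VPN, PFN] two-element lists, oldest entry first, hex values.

Per-access translation:
#0 VA=0x121D6A4 (r,kernel):
  L0 @0x25[9] → 0x29007  P=1,RW=1,US=1,PS=0
  L1 @0x29[29] → 0x2B007  P=1,RW=1,US=1,PS=0
  ⇒ phys 0x2B6A4  [2 reads]

TLB: [["0x121D", "0x2B"]]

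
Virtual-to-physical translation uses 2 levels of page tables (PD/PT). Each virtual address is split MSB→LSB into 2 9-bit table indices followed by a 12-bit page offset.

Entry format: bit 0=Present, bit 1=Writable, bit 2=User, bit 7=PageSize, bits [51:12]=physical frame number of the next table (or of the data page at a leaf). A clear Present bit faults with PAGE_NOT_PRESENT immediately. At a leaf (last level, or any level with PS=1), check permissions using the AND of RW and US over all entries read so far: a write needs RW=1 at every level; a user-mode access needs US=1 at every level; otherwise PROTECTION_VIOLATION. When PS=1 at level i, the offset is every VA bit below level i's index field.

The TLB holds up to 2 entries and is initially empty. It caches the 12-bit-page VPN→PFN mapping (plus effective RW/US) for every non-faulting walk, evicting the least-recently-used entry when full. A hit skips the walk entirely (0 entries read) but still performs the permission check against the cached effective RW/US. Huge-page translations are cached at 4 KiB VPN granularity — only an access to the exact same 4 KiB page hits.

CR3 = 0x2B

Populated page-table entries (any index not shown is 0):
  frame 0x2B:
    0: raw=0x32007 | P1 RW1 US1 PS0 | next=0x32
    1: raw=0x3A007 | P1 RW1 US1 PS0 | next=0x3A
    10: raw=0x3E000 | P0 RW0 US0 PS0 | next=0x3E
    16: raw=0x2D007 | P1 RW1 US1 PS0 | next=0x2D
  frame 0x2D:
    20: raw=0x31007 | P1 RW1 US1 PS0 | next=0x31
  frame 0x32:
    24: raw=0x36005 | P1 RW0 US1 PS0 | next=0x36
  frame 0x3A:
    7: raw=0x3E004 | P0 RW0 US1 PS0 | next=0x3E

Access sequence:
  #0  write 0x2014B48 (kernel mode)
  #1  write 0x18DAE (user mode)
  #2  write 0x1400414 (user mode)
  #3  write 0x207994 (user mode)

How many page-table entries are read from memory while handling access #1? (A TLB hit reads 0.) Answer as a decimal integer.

Per-access translation:
#0 VA=0x2014B48 (w,kernel):
  L0 @0x2B[16] → 0x2D007  P=1,RW=1,US=1,PS=0
  L1 @0x2D[20] → 0x31007  P=1,RW=1,US=1,PS=0
  ⇒ phys 0x31B48  [2 reads]
#1 VA=0x18DAE (w,user):
  L0 @0x2B[0] → 0x32007  P=1,RW=1,US=1,PS=0
  L1 @0x32[24] → 0x36005  P=1,RW=0,US=1,PS=0
  → PROTECTION_VIOLATION  (2 entries read)
#2 VA=0x1400414 (w,user):
  L0 @0x2B[10] → 0x3E000  P=0,RW=0,US=0,PS=0
  → PAGE_NOT_PRESENT  (1 entries read)
#3 VA=0x207994 (w,user):
  L0 @0x2B[1] → 0x3A007  P=1,RW=1,US=1,PS=0
  L1 @0x3A[7] → 0x3E004  P=0,RW=0,US=1,PS=0
  → PAGE_NOT_PRESENT  (2 entries read)

Entries read for #1: 2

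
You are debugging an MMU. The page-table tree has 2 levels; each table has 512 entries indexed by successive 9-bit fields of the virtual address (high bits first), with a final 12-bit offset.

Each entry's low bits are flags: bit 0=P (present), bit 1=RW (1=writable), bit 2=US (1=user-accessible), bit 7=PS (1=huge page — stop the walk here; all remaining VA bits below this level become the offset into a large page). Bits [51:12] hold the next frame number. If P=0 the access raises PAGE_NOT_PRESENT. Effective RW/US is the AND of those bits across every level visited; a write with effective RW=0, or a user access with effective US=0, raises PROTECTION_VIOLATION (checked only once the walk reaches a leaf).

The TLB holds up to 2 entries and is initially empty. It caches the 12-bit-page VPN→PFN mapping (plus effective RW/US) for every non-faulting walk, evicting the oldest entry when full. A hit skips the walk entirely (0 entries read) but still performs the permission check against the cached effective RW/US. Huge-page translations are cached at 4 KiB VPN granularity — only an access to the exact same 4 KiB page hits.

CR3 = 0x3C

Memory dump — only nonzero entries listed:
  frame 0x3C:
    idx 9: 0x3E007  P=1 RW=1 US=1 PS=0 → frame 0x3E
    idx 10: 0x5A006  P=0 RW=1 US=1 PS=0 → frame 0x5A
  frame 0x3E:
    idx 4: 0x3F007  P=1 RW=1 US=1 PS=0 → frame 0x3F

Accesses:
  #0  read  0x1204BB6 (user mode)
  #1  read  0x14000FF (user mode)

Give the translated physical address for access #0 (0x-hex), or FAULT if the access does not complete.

Walk each access:
#0 VA=0x1204BB6 (r,user):
  L0 @0x3C[9] → 0x3E007  P=1,RW=1,US=1,PS=0
  L1 @0x3E[4] → 0x3F007  P=1,RW=1,US=1,PS=0
  ⇒ phys 0x3FBB6  [2 reads]
#1 VA=0x14000FF (r,user):
  L0 @0x3C[10] → 0x5A006  P=0,RW=1,US=1,PS=0
  ✗ PAGE_NOT_PRESENT  [1 reads]

Access #0 PA: 0x3FBB6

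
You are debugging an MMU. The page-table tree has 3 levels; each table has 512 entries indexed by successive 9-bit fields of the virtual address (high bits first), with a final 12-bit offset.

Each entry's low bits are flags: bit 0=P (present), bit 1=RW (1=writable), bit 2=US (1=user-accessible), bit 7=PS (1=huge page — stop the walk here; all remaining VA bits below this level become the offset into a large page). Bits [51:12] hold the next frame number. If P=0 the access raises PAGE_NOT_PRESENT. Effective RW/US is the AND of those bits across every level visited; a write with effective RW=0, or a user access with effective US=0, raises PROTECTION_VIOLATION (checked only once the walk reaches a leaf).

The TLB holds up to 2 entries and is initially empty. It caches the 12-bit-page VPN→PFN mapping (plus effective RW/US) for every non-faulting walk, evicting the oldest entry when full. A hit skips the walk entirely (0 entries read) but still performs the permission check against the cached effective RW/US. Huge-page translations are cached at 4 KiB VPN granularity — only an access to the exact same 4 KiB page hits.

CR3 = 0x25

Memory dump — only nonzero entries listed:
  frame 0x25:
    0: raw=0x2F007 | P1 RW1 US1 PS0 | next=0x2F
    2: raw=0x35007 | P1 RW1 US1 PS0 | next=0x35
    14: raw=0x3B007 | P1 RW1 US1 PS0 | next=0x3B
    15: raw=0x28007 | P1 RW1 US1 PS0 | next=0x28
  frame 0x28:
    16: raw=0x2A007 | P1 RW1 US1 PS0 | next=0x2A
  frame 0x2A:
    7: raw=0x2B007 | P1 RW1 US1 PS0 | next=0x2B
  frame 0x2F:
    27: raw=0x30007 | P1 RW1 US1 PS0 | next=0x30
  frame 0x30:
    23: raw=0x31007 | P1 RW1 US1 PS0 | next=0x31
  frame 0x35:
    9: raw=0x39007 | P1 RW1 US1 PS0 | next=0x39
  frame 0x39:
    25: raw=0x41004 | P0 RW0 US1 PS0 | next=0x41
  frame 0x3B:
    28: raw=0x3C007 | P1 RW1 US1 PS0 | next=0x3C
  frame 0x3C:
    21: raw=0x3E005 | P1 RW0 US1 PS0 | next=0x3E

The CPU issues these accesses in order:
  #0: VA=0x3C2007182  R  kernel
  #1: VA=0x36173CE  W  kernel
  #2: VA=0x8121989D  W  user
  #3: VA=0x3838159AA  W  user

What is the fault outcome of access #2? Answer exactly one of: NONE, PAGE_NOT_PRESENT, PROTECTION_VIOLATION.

Trace:
#0 VA=0x3C2007182 (r,kernel):
  [0] read 0x25 idx=15: raw=0x28007 flags P=1 W=1 U=1 S=0
  [1] read 0x28 idx=16: raw=0x2A007 flags P=1 W=1 U=1 S=0
  [2] read 0x2A idx=7: raw=0x2B007 flags P=1 W=1 U=1 S=0
  ⇒ phys 0x2B182  [3 reads]
#1 VA=0x36173CE (w,kernel):
  [0] read 0x25 idx=0: raw=0x2F007 flags P=1 W=1 U=1 S=0
  [1] read 0x2F idx=27: raw=0x30007 flags P=1 W=1 U=1 S=0
  [2] read 0x30 idx=23: raw=0x31007 flags P=1 W=1 U=1 S=0
  ⇒ phys 0x313CE  [3 reads]
#2 VA=0x8121989D (w,user):
  [0] read 0x25 idx=2: raw=0x35007 flags P=1 W=1 U=1 S=0
  [1] read 0x35 idx=9: raw=0x39007 flags P=1 W=1 U=1 S=0
  [2] read 0x39 idx=25: raw=0x41004 flags P=0 W=0 U=1 S=0
  ⇒ fault: PAGE_NOT_PRESENT  — 3 lookups
#3 VA=0x3838159AA (w,user):
  [0] read 0x25 idx=14: raw=0x3B007 flags P=1 W=1 U=1 S=0
  [1] read 0x3B idx=28: raw=0x3C007 flags P=1 W=1 U=1 S=0
  [2] read 0x3C idx=21: raw=0x3E005 flags P=1 W=0 U=1 S=0
  ⇒ fault: PROTECTION_VIOLATION  — 3 lookups

Access #2 fault: PAGE_NOT_PRESENT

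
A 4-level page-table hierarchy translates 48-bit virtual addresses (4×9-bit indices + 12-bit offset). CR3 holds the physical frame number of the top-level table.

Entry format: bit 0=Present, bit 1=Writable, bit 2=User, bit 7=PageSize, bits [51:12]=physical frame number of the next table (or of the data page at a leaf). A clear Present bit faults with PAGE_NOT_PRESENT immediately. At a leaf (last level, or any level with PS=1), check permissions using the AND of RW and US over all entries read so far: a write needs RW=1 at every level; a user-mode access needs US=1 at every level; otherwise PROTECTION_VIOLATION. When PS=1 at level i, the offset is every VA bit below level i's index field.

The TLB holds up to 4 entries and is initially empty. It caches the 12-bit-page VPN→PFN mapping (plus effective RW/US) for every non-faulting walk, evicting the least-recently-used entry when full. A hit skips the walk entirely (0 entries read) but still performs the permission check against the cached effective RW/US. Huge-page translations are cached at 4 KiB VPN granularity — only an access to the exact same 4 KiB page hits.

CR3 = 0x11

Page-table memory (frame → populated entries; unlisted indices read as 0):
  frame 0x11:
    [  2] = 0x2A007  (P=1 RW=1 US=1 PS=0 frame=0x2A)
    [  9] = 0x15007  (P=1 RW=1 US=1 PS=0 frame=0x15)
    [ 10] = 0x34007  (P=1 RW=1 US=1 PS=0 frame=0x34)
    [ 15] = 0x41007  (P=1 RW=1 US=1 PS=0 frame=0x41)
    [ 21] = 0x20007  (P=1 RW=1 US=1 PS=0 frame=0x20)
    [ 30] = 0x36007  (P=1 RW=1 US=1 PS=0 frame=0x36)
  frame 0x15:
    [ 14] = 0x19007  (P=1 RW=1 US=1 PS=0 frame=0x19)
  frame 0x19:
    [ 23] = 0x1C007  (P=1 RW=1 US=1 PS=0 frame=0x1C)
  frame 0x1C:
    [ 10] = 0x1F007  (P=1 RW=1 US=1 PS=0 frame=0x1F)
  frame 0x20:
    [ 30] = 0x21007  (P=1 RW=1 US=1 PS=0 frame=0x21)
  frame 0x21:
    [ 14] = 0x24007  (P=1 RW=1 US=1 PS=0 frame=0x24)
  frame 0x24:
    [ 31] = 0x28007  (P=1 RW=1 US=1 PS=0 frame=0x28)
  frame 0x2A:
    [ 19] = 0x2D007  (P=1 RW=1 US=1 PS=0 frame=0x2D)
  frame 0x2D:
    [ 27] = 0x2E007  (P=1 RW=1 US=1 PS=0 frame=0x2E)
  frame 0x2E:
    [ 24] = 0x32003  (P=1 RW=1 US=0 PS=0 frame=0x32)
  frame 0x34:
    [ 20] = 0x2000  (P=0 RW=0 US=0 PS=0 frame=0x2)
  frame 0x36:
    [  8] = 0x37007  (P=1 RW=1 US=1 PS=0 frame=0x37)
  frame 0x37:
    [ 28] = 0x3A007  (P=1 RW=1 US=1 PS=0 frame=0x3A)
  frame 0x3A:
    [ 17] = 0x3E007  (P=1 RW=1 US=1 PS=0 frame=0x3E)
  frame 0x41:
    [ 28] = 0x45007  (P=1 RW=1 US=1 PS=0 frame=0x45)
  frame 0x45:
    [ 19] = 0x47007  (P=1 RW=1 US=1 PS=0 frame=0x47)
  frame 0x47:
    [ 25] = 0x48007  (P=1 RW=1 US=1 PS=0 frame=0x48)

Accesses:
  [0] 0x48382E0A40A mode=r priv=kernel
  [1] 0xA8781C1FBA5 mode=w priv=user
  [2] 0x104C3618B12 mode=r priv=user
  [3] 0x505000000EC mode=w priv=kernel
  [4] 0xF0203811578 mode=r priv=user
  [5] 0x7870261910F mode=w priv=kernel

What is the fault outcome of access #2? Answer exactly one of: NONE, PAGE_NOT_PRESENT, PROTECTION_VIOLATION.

Trace:
#0 VA=0x48382E0A40A (r,kernel):
  L0: frame=0x11 idx=9 entry=0x15007 [P=1 RW=1 US=1 PS=0]
  L1: frame=0x15 idx=14 entry=0x19007 [P=1 RW=1 US=1 PS=0]
  L2: frame=0x19 idx=23 entry=0x1C007 [P=1 RW=1 US=1 PS=0]
  L3: frame=0x1C idx=10 entry=0x1F007 [P=1 RW=1 US=1 PS=0]
  ⇒ phys 0x1F40A  [4 reads]
#1 VA=0xA8781C1FBA5 (w,user):
  L0: frame=0x11 idx=21 entry=0x20007 [P=1 RW=1 US=1 PS=0]
  L1: frame=0x20 idx=30 entry=0x21007 [P=1 RW=1 US=1 PS=0]
  L2: frame=0x21 idx=14 entry=0x24007 [P=1 RW=1 US=1 PS=0]
  L3: frame=0x24 idx=31 entry=0x28007 [P=1 RW=1 US=1 PS=0]
  ⇒ phys 0x28BA5  [4 reads]
#2 VA=0x104C3618B12 (r,user):
  L0: frame=0x11 idx=2 entry=0x2A007 [P=1 RW=1 US=1 PS=0]
  L1: frame=0x2A idx=19 entry=0x2D007 [P=1 RW=1 US=1 PS=0]
  L2: frame=0x2D idx=27 entry=0x2E007 [P=1 RW=1 US=1 PS=0]
  L3: frame=0x2E idx=24 entry=0x32003 [P=1 RW=1 US=0 PS=0]
  ✗ PROTECTION_VIOLATION  [4 reads]
#3 VA=0x505000000EC (w,kernel):
  L0: frame=0x11 idx=10 entry=0x34007 [P=1 RW=1 US=1 PS=0]
  L1: frame=0x34 idx=20 entry=0x2000 [P=0 RW=0 US=0 PS=0]
  ✗ PAGE_NOT_PRESENT  [2 reads]
#4 VA=0xF0203811578 (r,user):
  L0: frame=0x11 idx=30 entry=0x36007 [P=1 RW=1 US=1 PS=0]
  L1: frame=0x36 idx=8 entry=0x37007 [P=1 RW=1 US=1 PS=0]
  L2: frame=0x37 idx=28 entry=0x3A007 [P=1 RW=1 US=1 PS=0]
  L3: frame=0x3A idx=17 entry=0x3E007 [P=1 RW=1 US=1 PS=0]
  ⇒ phys 0x3E578  [4 reads]
#5 VA=0x7870261910F (w,kernel):
  L0: frame=0x11 idx=15 entry=0x41007 [P=1 RW=1 US=1 PS=0]
  L1: frame=0x41 idx=28 entry=0x45007 [P=1 RW=1 US=1 PS=0]
  L2: frame=0x45 idx=19 entry=0x47007 [P=1 RW=1 US=1 PS=0]
  L3: frame=0x47 idx=25 entry=0x48007 [P=1 RW=1 US=1 PS=0]
  ⇒ phys 0x4810F  [4 reads]

Access #2 fault: PROTECTION_VIOLATION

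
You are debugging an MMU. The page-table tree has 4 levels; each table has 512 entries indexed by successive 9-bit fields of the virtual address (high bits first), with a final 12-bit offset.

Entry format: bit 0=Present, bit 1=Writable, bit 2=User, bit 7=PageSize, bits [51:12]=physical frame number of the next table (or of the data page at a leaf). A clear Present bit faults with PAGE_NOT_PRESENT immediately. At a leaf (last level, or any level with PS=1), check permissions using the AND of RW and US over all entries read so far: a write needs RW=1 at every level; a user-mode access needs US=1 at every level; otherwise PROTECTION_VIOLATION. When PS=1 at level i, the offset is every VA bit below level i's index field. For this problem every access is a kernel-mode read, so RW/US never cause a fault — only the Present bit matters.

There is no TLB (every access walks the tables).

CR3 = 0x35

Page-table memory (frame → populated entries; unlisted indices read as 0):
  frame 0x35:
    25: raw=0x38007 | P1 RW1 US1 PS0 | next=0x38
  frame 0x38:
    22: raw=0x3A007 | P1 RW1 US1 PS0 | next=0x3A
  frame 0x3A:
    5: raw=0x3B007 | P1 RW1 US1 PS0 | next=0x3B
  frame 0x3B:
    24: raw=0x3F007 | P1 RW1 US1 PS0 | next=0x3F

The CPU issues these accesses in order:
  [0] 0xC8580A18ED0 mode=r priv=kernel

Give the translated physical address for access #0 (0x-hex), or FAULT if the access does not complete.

Per-access translation:
#0 VA=0xC8580A18ED0 (r,kernel):
  lvl0: tbl 0x35, slot 25 ⇒ 0x38007 (P1/RW1/US1/PS0)
  lvl1: tbl 0x38, slot 22 ⇒ 0x3A007 (P1/RW1/US1/PS0)
  lvl2: tbl 0x3A, slot 5 ⇒ 0x3B007 (P1/RW1/US1/PS0)
  lvl3: tbl 0x3B, slot 24 ⇒ 0x3F007 (P1/RW1/US1/PS0)
  → PA=0x3FED0  (4 entries read)

Access #0 PA: 0x3FED0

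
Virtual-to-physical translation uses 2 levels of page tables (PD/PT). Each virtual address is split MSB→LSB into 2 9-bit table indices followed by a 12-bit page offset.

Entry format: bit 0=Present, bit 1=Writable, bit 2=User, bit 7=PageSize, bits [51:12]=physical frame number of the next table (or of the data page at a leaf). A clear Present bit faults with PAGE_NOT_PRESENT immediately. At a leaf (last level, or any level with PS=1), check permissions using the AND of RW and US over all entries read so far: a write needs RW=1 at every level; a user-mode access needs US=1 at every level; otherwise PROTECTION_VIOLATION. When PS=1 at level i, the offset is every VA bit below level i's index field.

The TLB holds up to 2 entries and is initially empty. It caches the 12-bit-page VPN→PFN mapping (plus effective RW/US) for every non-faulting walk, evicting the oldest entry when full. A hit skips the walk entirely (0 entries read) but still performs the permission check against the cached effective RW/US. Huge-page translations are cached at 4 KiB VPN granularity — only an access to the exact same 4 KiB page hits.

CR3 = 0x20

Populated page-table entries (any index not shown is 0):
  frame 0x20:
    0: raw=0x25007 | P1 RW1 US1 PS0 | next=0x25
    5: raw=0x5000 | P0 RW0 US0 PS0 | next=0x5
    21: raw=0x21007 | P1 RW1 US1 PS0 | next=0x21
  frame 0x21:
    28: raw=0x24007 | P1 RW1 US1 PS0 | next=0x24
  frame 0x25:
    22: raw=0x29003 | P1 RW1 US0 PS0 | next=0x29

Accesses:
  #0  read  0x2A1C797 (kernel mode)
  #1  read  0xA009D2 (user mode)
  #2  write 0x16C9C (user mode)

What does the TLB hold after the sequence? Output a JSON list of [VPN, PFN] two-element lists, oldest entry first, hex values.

Per-access translation:
#0 VA=0x2A1C797 (r,kernel):
  [0] read 0x20 idx=21: raw=0x21007 flags P=1 W=1 U=1 S=0
  [1] read 0x21 idx=28: raw=0x24007 flags P=1 W=1 U=1 S=0
  → PA=0x24797  (2 entries read)
#1 VA=0xA009D2 (r,user):
  [0] read 0x20 idx=5: raw=0x5000 flags P=0 W=0 U=0 S=0
  ⇒ fault: PAGE_NOT_PRESENT  — 1 lookups
#2 VA=0x16C9C (w,user):
  [0] read 0x20 idx=0: raw=0x25007 flags P=1 W=1 U=1 S=0
  [1] read 0x25 idx=22: raw=0x29003 flags P=1 W=1 U=0 S=0
  ⇒ fault: PROTECTION_VIOLATION  — 2 lookups

TLB: [["0x2A1C", "0x24"]]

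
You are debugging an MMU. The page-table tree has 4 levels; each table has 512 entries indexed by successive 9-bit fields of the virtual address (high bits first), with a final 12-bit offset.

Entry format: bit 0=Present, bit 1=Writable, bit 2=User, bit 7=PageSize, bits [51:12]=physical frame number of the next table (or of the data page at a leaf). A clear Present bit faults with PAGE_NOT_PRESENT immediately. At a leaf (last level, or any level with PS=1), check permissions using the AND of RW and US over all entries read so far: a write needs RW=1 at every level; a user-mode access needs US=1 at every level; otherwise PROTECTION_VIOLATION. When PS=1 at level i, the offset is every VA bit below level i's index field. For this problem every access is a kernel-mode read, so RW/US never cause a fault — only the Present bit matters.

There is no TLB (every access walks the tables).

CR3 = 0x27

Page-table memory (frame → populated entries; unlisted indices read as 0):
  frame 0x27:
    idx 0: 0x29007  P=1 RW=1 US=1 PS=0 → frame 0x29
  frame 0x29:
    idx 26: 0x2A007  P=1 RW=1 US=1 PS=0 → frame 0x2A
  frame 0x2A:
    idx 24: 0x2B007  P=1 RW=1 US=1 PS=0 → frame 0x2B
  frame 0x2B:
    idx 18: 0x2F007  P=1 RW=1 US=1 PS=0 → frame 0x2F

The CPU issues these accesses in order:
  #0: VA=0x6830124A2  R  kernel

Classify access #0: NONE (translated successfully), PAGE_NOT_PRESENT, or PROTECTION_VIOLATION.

Trace:
#0 VA=0x6830124A2 (r,kernel):
  lvl0: tbl 0x27, slot 0 ⇒ 0x29007 (P1/RW1/US1/PS0)
  lvl1: tbl 0x29, slot 26 ⇒ 0x2A007 (P1/RW1/US1/PS0)
  lvl2: tbl 0x2A, slot 24 ⇒ 0x2B007 (P1/RW1/US1/PS0)
  lvl3: tbl 0x2B, slot 18 ⇒ 0x2F007 (P1/RW1/US1/PS0)
  ⇒ phys 0x2F4A2  [4 reads]

Access #0 fault: NONE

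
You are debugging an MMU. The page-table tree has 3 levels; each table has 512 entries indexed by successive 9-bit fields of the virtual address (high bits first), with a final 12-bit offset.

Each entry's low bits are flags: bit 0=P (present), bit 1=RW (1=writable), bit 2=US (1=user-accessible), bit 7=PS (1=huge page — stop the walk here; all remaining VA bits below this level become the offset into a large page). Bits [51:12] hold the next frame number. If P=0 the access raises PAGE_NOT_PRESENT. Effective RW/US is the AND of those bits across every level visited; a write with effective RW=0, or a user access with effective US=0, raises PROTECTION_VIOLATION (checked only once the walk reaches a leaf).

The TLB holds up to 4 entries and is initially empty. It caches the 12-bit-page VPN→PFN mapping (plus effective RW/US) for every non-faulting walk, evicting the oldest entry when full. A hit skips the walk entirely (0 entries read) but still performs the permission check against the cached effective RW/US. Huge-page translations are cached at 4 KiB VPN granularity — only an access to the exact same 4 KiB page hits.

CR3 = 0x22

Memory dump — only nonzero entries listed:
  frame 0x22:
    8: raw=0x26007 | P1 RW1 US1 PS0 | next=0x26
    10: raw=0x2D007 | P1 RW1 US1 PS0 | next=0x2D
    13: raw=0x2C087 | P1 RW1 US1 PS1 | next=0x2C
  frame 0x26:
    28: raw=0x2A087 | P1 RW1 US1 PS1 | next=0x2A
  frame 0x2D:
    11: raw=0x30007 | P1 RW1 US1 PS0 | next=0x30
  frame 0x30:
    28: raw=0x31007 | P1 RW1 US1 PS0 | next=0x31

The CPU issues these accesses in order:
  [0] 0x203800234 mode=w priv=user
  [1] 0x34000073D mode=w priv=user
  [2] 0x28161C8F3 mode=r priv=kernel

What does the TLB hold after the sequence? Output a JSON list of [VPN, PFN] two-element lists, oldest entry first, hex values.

Walk each access:
#0 VA=0x203800234 (w,user):
  L0: frame=0x22 idx=8 entry=0x26007 [P=1 RW=1 US=1 PS=0]
  L1: frame=0x26 idx=28 entry=0x2A087 [P=1 RW=1 US=1 PS=1]
  ⇒ phys 0x2A234 (huge @L1)  [2 reads]
#1 VA=0x34000073D (w,user):
  L0: frame=0x22 idx=13 entry=0x2C087 [P=1 RW=1 US=1 PS=1]
  ⇒ phys 0x2C73D (huge @L0)  [1 reads]
#2 VA=0x28161C8F3 (r,kernel):
  L0: frame=0x22 idx=10 entry=0x2D007 [P=1 RW=1 US=1 PS=0]
  L1: frame=0x2D idx=11 entry=0x30007 [P=1 RW=1 US=1 PS=0]
  L2: frame=0x30 idx=28 entry=0x31007 [P=1 RW=1 US=1 PS=0]
  ⇒ phys 0x318F3  [3 reads]

TLB: [["0x203800", "0x2A"], ["0x340000", "0x2C"], ["0x28161C", "0x31"]]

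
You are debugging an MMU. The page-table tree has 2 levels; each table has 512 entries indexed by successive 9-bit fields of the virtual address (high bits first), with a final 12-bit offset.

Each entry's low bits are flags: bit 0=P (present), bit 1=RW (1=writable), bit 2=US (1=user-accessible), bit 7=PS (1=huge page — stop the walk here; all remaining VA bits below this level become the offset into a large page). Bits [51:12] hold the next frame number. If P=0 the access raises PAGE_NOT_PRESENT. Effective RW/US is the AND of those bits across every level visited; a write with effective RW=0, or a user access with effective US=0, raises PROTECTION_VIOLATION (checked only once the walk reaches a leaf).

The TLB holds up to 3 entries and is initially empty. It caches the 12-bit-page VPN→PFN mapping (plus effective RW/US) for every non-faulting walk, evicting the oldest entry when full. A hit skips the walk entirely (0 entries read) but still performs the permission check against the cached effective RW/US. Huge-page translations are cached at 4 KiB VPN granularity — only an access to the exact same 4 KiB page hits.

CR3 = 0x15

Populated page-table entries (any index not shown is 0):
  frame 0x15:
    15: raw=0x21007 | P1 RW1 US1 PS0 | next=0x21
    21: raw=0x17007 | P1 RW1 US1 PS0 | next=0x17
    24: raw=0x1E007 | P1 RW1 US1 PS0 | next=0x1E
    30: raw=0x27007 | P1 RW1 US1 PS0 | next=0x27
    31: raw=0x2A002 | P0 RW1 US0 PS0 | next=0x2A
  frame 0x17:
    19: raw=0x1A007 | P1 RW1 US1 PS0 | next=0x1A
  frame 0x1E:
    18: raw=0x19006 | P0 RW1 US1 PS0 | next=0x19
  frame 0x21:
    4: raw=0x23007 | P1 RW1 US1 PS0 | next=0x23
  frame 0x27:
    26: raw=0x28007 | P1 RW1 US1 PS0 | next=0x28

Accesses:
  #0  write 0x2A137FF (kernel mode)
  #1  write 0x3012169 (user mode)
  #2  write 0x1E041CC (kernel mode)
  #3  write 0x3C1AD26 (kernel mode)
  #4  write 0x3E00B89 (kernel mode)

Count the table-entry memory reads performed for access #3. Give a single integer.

Trace:
#0 VA=0x2A137FF (w,kernel):
  L0 @0x15[21] → 0x17007  P=1,RW=1,US=1,PS=0
  L1 @0x17[19] → 0x1A007  P=1,RW=1,US=1,PS=0
  → PA=0x1A7FF  (2 entries read)
#1 VA=0x3012169 (w,user):
  L0 @0x15[24] → 0x1E007  P=1,RW=1,US=1,PS=0
  L1 @0x1E[18] → 0x19006  P=0,RW=1,US=1,PS=0
  ⇒ fault: PAGE_NOT_PRESENT  — 2 lookups
#2 VA=0x1E041CC (w,kernel):
  L0 @0x15[15] → 0x21007  P=1,RW=1,US=1,PS=0
  L1 @0x21[4] → 0x23007  P=1,RW=1,US=1,PS=0
  → PA=0x231CC  (2 entries read)
#3 VA=0x3C1AD26 (w,kernel):
  L0 @0x15[30] → 0x27007  P=1,RW=1,US=1,PS=0
  L1 @0x27[26] → 0x28007  P=1,RW=1,US=1,PS=0
  → PA=0x28D26  (2 entries read)
#4 VA=0x3E00B89 (w,kernel):
  L0 @0x15[31] → 0x2A002  P=0,RW=1,US=0,PS=0
  ⇒ fault: PAGE_NOT_PRESENT  — 1 lookups

Entries read for #3: 2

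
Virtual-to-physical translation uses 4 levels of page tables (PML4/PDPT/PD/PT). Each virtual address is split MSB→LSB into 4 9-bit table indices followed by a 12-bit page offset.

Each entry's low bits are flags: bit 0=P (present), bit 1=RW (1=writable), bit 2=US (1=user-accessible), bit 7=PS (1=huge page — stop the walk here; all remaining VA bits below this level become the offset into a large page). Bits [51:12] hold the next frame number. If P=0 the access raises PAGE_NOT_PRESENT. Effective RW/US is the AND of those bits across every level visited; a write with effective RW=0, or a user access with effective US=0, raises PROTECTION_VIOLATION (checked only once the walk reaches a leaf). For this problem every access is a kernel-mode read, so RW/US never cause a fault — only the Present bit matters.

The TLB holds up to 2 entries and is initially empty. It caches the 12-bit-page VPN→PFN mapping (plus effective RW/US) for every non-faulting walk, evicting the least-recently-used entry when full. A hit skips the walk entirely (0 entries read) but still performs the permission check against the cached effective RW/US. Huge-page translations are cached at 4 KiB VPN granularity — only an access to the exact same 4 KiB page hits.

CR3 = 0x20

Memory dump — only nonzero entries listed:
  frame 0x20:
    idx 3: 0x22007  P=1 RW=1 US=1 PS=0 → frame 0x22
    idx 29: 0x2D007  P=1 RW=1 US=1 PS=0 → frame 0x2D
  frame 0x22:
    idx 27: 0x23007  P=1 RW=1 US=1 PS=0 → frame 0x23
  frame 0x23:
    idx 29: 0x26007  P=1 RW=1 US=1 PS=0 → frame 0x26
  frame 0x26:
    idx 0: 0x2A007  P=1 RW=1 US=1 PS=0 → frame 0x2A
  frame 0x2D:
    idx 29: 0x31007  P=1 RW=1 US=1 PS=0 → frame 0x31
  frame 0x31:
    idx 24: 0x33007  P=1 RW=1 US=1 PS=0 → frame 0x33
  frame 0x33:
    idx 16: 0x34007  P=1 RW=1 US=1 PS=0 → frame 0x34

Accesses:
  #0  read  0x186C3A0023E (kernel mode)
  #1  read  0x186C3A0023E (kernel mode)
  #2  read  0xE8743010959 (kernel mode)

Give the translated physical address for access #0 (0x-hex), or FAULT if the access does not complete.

Walk each access:
#0 VA=0x186C3A0023E (r,kernel):
  lvl0: tbl 0x20, slot 3 ⇒ 0x22007 (P1/RW1/US1/PS0)
  lvl1: tbl 0x22, slot 27 ⇒ 0x23007 (P1/RW1/US1/PS0)
  lvl2: tbl 0x23, slot 29 ⇒ 0x26007 (P1/RW1/US1/PS0)
  lvl3: tbl 0x26, slot 0 ⇒ 0x2A007 (P1/RW1/US1/PS0)
  → PA=0x2A23E  (4 entries read)
#1 VA=0x186C3A0023E (r,kernel):
  TLB hit vpn=0x186C3A00 → PA=0x2A23E
#2 VA=0xE8743010959 (r,kernel):
  lvl0: tbl 0x20, slot 29 ⇒ 0x2D007 (P1/RW1/US1/PS0)
  lvl1: tbl 0x2D, slot 29 ⇒ 0x31007 (P1/RW1/US1/PS0)
  lvl2: tbl 0x31, slot 24 ⇒ 0x33007 (P1/RW1/US1/PS0)
  lvl3: tbl 0x33, slot 16 ⇒ 0x34007 (P1/RW1/US1/PS0)
  → PA=0x34959  (4 entries read)

Access #0 PA: 0x2A23E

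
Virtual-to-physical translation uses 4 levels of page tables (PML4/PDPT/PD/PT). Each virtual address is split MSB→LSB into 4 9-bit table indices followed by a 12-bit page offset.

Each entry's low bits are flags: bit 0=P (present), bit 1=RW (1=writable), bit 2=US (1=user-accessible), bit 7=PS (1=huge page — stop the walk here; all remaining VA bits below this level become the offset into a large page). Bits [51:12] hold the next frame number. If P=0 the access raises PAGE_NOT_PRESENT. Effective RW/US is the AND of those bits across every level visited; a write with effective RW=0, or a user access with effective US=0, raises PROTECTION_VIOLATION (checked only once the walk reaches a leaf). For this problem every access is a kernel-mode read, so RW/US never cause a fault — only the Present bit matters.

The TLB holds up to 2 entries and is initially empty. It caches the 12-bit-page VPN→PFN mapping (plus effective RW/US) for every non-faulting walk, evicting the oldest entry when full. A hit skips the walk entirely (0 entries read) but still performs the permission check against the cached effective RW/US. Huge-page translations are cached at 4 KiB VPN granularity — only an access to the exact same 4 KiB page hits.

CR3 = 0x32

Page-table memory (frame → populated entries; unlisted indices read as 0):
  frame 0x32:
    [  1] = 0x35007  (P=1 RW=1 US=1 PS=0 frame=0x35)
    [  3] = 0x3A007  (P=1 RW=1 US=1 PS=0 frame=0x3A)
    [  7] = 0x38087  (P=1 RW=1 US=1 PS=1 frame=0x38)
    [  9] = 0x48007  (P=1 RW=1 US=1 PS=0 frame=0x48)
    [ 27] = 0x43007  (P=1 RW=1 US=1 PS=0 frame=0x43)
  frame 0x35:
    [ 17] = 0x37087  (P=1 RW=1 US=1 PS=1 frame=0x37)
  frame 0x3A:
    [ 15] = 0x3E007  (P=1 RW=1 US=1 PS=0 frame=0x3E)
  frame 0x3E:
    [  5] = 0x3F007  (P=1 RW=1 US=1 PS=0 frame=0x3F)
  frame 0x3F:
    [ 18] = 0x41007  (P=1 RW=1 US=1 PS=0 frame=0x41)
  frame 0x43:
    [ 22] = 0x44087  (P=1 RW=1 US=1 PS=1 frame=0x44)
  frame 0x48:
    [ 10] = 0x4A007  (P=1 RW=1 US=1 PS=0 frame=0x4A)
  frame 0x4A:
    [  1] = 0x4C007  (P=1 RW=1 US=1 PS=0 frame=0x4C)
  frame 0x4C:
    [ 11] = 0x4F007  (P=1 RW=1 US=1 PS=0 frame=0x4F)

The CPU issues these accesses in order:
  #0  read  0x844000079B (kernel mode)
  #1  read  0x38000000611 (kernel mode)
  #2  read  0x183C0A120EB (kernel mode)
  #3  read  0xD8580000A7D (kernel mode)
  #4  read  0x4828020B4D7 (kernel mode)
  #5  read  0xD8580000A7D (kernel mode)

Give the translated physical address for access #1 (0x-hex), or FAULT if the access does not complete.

Walk each access:
#0 VA=0x844000079B (r,kernel):
  L0: frame=0x32 idx=1 entry=0x35007 [P=1 RW=1 US=1 PS=0]
  L1: frame=0x35 idx=17 entry=0x37087 [P=1 RW=1 US=1 PS=1]
  ⇒ phys 0x3779B (huge @L1)  [2 reads]
#1 VA=0x38000000611 (r,kernel):
  L0: frame=0x32 idx=7 entry=0x38087 [P=1 RW=1 US=1 PS=1]
  ⇒ phys 0x38611 (huge @L0)  [1 reads]
#2 VA=0x183C0A120EB (r,kernel):
  L0: frame=0x32 idx=3 entry=0x3A007 [P=1 RW=1 US=1 PS=0]
  L1: frame=0x3A idx=15 entry=0x3E007 [P=1 RW=1 US=1 PS=0]
  L2: frame=0x3E idx=5 entry=0x3F007 [P=1 RW=1 US=1 PS=0]
  L3: frame=0x3F idx=18 entry=0x41007 [P=1 RW=1 US=1 PS=0]
  ⇒ phys 0x410EB  [4 reads]
#3 VA=0xD8580000A7D (r,kernel):
  L0: frame=0x32 idx=27 entry=0x43007 [P=1 RW=1 US=1 PS=0]
  L1: frame=0x43 idx=22 entry=0x44087 [P=1 RW=1 US=1 PS=1]
  ⇒ phys 0x44A7D (huge @L1)  [2 reads]
#4 VA=0x4828020B4D7 (r,kernel):
  L0: frame=0x32 idx=9 entry=0x48007 [P=1 RW=1 US=1 PS=0]
  L1: frame=0x48 idx=10 entry=0x4A007 [P=1 RW=1 US=1 PS=0]
  L2: frame=0x4A idx=1 entry=0x4C007 [P=1 RW=1 US=1 PS=0]
  L3: frame=0x4C idx=11 entry=0x4F007 [P=1 RW=1 US=1 PS=0]
  ⇒ phys 0x4F4D7  [4 reads]
#5 VA=0xD8580000A7D (r,kernel):
  TLB hit vpn=0xD8580000 → PA=0x44A7D

Access #1 PA: 0x38611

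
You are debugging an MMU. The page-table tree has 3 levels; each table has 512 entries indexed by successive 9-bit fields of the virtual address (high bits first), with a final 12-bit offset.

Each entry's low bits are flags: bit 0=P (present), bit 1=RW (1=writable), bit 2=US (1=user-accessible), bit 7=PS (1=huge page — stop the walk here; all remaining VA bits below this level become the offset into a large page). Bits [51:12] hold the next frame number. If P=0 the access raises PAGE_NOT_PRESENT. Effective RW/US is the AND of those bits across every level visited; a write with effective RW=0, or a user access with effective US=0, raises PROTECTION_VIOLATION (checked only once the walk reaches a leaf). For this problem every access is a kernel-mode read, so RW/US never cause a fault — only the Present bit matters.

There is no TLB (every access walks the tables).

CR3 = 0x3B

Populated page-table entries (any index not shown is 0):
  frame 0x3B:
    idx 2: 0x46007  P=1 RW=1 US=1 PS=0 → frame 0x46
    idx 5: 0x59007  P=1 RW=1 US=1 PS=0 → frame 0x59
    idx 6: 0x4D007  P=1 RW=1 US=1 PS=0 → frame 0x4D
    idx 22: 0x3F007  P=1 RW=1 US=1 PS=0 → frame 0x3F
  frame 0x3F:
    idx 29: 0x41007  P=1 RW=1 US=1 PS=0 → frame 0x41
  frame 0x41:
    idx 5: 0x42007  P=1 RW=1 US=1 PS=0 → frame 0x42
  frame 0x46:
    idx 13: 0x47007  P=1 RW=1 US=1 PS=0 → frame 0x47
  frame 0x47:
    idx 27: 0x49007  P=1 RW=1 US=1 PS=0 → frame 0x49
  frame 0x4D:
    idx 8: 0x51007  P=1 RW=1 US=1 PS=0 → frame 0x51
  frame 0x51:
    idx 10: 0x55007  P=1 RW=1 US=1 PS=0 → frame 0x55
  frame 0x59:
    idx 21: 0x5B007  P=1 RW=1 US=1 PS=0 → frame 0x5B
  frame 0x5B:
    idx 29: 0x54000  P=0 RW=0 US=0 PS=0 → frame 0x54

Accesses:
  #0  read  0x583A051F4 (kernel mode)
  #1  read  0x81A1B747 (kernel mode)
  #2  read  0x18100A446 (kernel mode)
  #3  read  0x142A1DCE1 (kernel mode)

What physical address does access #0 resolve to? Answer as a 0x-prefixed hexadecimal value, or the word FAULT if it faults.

Walk each access:
#0 VA=0x583A051F4 (r,kernel):
  L0 @0x3B[22] → 0x3F007  P=1,RW=1,US=1,PS=0
  L1 @0x3F[29] → 0x41007  P=1,RW=1,US=1,PS=0
  L2 @0x41[5] → 0x42007  P=1,RW=1,US=1,PS=0
  → PA=0x421F4  (3 entries read)
#1 VA=0x81A1B747 (r,kernel):
  L0 @0x3B[2] → 0x46007  P=1,RW=1,US=1,PS=0
  L1 @0x46[13] → 0x47007  P=1,RW=1,US=1,PS=0
  L2 @0x47[27] → 0x49007  P=1,RW=1,US=1,PS=0
  → PA=0x49747  (3 entries read)
#2 VA=0x18100A446 (r,kernel):
  L0 @0x3B[6] → 0x4D007  P=1,RW=1,US=1,PS=0
  L1 @0x4D[8] → 0x51007  P=1,RW=1,US=1,PS=0
  L2 @0x51[10] → 0x55007  P=1,RW=1,US=1,PS=0
  → PA=0x55446  (3 entries read)
#3 VA=0x142A1DCE1 (r,kernel):
  L0 @0x3B[5] → 0x59007  P=1,RW=1,US=1,PS=0
  L1 @0x59[21] → 0x5B007  P=1,RW=1,US=1,PS=0
  L2 @0x5B[29] → 0x54000  P=0,RW=0,US=0,PS=0
  ✗ PAGE_NOT_PRESENT  [3 reads]

Access #0 PA: 0x421F4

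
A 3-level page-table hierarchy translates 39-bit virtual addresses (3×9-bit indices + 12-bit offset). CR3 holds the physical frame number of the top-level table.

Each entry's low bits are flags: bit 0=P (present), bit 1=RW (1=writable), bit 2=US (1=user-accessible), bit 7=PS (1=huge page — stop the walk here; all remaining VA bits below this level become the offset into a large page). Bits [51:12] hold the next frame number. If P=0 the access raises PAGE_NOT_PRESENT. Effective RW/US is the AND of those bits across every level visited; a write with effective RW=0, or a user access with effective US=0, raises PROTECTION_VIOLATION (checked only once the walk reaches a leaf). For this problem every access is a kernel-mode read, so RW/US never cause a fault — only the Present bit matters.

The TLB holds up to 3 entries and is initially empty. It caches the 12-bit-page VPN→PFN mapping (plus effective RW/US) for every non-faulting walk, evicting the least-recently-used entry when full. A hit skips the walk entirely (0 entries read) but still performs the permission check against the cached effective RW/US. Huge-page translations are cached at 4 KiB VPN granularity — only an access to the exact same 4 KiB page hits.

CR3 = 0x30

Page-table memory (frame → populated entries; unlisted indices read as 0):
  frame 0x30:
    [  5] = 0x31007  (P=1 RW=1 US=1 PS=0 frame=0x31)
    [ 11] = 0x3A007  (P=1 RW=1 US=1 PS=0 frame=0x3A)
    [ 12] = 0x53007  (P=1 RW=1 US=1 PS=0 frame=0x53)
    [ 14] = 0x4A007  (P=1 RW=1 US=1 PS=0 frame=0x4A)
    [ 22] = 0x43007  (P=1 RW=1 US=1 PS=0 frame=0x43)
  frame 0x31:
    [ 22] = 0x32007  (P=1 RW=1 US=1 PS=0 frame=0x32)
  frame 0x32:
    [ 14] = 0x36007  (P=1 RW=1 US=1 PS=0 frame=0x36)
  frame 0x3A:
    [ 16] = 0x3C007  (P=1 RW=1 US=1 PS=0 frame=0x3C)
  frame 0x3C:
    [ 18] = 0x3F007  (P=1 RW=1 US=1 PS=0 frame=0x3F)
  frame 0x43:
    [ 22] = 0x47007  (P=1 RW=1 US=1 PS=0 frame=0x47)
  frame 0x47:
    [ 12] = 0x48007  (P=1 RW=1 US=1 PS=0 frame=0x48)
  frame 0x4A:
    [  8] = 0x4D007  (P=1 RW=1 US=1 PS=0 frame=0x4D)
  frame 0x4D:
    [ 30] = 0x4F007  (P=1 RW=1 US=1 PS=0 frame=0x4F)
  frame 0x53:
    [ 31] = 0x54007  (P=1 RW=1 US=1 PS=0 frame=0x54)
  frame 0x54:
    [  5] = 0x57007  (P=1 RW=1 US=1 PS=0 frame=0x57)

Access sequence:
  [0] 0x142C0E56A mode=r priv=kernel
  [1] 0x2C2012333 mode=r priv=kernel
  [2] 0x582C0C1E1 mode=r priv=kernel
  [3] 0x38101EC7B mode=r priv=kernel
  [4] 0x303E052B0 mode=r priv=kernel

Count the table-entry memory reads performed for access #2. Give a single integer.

Trace:
#0 VA=0x142C0E56A (r,kernel):
  L0 @0x30[5] → 0x31007  P=1,RW=1,US=1,PS=0
  L1 @0x31[22] → 0x32007  P=1,RW=1,US=1,PS=0
  L2 @0x32[14] → 0x36007  P=1,RW=1,US=1,PS=0
  ⇒ phys 0x3656A  [3 reads]
#1 VA=0x2C2012333 (r,kernel):
  L0 @0x30[11] → 0x3A007  P=1,RW=1,US=1,PS=0
  L1 @0x3A[16] → 0x3C007  P=1,RW=1,US=1,PS=0
  L2 @0x3C[18] → 0x3F007  P=1,RW=1,US=1,PS=0
  ⇒ phys 0x3F333  [3 reads]
#2 VA=0x582C0C1E1 (r,kernel):
  L0 @0x30[22] → 0x43007  P=1,RW=1,US=1,PS=0
  L1 @0x43[22] → 0x47007  P=1,RW=1,US=1,PS=0
  L2 @0x47[12] → 0x48007  P=1,RW=1,US=1,PS=0
  ⇒ phys 0x481E1  [3 reads]
#3 VA=0x38101EC7B (r,kernel):
  L0 @0x30[14] → 0x4A007  P=1,RW=1,US=1,PS=0
  L1 @0x4A[8] → 0x4D007  P=1,RW=1,US=1,PS=0
  L2 @0x4D[30] → 0x4F007  P=1,RW=1,US=1,PS=0
  ⇒ phys 0x4FC7B  [3 reads]
#4 VA=0x303E052B0 (r,kernel):
  L0 @0x30[12] → 0x53007  P=1,RW=1,US=1,PS=0
  L1 @0x53[31] → 0x54007  P=1,RW=1,US=1,PS=0
  L2 @0x54[5] → 0x57007  P=1,RW=1,US=1,PS=0
  ⇒ phys 0x572B0  [3 reads]

Entries read for #2: 3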